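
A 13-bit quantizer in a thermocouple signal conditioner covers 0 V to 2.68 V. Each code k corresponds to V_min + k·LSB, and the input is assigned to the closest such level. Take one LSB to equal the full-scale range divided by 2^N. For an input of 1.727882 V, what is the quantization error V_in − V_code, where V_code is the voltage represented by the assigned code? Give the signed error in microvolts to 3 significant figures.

−116 µV

Span = 2.68 V. LSB = 2.68 V / 2^13 ≈ 327.1 µV.
Position in LSBs: (1.727882 − (0)) × 8192/2.68 = 5281.6453; rounding gives k = 5282.
V_code = V_min + k × range/2^13 = 0 + 5282 × 2.68/8192 = 1.727998047 V.
Error = V_in − V_code = 1.727882 − (1.727998047) = −116 µV.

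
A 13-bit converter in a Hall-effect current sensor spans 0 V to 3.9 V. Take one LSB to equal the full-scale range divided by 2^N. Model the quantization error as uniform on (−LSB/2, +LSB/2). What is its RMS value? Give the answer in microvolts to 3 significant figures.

Full-scale range = 3.9 V.
Step size = 3.9/8192 V = 476.07 µV.
σ_q = LSB/√12 = 476.07 µV/3.4641 = 137 µV.

137 µV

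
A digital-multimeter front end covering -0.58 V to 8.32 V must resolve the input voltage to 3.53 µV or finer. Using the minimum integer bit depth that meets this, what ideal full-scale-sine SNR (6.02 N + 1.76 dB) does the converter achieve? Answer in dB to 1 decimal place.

134.2 dB

Range = 8.32 − (-0.58) = 8.9 V.
Need 2^N ≥ 8.9 V / 3.53 µV = 2.521e6 → N_min = 22.
Ideal SNR at N = 22: 6.02·22 + 1.76 = 134.2 dB.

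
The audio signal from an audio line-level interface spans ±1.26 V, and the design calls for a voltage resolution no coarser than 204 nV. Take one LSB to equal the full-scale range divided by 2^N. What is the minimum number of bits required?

24 bits

The full-scale span is 1.26 − (-1.26) = 2.52 V.
Need 2^N ≥ 2.52 V / 204 nV = 1.235e7 → N_min = 24.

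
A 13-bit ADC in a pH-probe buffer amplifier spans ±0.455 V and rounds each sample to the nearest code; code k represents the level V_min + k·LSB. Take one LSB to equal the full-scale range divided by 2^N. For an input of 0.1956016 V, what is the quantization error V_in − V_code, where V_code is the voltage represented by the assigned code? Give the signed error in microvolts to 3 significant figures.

−17.3 µV

Full-scale range = 0.455 V − (-0.455 V) = 0.91 V. LSB = 0.91 V / 2^13 ≈ 111.1 µV.
(0.1956016 − (-0.455)) / LSB = 0.6506016 × 8192/0.91 = 5856.8443. Nearest integer: k = 5857.
V_code = -0.455 + (5857/8192) × 0.91 = 0.1956188965 V.
V_in − V_code = 0.1956016 − (0.1956188965) = −17.3 µV.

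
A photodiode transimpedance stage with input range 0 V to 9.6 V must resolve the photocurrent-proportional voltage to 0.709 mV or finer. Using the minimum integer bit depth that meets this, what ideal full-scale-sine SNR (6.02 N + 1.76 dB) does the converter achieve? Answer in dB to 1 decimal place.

86.0 dB

Span = 9.6 V.
Required number of levels: 9.6/0.709 mV = 13540; smallest N with 2^N ≥ that is 14.
SNR = 6.02 × 14 + 1.76 = 86.04 dB.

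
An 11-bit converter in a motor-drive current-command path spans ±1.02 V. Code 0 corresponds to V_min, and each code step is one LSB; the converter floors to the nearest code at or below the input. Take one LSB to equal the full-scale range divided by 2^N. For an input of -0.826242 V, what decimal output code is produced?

194

Span: 1.02 V − (-1.02 V) = 2.04 V. LSB = 2.04 V / 2^11 ≈ 0.9961 mV.
V_in − V_min = -0.826242 − (-1.02) = 0.193758 V.
Divide by LSB: 0.193758 × 2048/2.04 = 194.5178.
Truncating gives code 194.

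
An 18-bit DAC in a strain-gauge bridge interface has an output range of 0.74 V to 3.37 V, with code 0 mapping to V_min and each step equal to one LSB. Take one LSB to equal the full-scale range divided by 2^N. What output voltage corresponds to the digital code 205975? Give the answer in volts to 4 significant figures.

2.806 V

The full-scale span is 3.37 − (0.74) = 2.63 V. LSB = 2.63 V / 2^18.
Output = V_min + (205975/262144) × range = 0.74 + 0.785732 × 2.63 V
      = 0.74 V + 2.06648 V = 2.80648 V.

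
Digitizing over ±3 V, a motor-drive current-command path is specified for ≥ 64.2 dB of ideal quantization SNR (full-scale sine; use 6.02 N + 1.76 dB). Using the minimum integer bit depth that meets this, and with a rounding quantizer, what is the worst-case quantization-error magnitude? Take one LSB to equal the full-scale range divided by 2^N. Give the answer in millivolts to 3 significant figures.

Span: 3 V − (-3 V) = 6 V.
6.02 N + 1.76 ≥ 64.2 gives N ≥ 10.372, so the minimum integer is 11.
LSB = 6 V ÷ 2^11 = 6/2048 V = 2.9297 mV.
Max error for round-to-nearest is LSB/2 = 1.46 mV.

1.46 mV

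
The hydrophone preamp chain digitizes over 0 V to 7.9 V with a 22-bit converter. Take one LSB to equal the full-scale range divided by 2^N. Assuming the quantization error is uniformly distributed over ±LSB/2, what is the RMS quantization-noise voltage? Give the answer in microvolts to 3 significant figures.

Range is 7.9 V.
Step size = 7.9/4194304 V = 1.8835 µV.
V_rms = LSB/√12 = 1.8835 µV / √12 = 0.544 µV.

0.544 µV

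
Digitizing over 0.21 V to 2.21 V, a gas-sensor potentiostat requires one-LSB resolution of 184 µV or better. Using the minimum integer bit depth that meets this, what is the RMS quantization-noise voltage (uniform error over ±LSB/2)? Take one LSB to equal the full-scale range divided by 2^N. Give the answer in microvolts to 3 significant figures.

35.2 µV

Range = 2.21 − (0.21) = 2 V.
Required number of levels: 2/184 µV = 10870; smallest N with 2^N ≥ that is 14.
LSB = 2 V ÷ 2^14 = 2/16384 V = 122.07 µV.
V_rms = LSB/√12 = 35.2 µV.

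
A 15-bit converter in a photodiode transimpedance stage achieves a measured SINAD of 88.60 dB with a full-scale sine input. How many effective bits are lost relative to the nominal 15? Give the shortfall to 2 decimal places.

N_eff = (88.60 − 1.76)/6.02 = 14.4252 bits.
Lost resolution: 15 − 14.4252 = 0.5748 bits.

0.57 bits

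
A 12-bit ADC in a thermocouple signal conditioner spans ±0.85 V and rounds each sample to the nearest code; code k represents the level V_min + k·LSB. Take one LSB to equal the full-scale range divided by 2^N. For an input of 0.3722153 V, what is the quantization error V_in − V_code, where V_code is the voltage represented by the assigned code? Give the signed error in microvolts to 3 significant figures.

−74.7 µV

The full-scale span is 0.85 − (-0.85) = 1.7 V. LSB = 1.7 V / 2^12 ≈ 415.0 µV.
Position in LSBs: (0.3722153 − (-0.85)) × 4096/1.7 = 2944.8199; rounding gives k = 2945.
V_code = -0.85 + (2945/4096) × 1.7 = 0.3722900391 V.
V_in − V_code = 0.3722153 − (0.3722900391) = −74.7 µV.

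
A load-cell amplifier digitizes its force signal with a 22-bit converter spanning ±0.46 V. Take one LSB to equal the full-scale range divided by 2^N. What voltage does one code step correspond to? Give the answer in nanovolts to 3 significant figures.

219 nV

Full-scale range = 0.46 V − (-0.46 V) = 0.92 V.
Number of codes = 2^22 = 4194304.
LSB = 0.92 V / 2^22 = 219 nV.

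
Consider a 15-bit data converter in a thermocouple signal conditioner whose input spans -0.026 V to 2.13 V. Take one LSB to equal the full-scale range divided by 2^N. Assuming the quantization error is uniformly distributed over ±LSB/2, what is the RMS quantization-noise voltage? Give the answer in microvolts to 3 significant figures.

Full-scale range = 2.13 V − (-0.026 V) = 2.156 V.
LSB = 2.156 V ÷ 2^15 = 2.156/32768 V = 65.796 µV.
For a uniform distribution on [−LSB/2, +LSB/2], V_rms = LSB/√12 = 65.796 µV/3.4641 = 19.0 µV.

19.0 µV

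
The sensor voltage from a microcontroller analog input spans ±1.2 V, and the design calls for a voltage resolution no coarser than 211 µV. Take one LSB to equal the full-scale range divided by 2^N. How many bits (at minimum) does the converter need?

Range = 1.2 − (-1.2) = 2.4 V.
Levels needed ≥ 2.4/211 µV = 11370. 2^14 = 16384 suffices, so N_min = 14.

14 bits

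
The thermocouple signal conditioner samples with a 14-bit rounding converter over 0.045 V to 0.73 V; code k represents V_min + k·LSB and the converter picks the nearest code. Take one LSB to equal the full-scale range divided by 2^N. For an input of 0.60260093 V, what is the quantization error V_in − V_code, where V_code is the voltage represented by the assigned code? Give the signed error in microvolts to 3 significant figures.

−6.80 µV

Span: 0.73 V − (0.045 V) = 0.685 V. LSB = 0.685 V / 2^14 ≈ 41.81 µV.
Position in LSBs: (0.60260093 − (0.045)) × 16384/0.685 = 13336.8374; rounding gives k = 13337.
V_code = 0.045 + (13337/16384) × 0.685 = 0.60260772705 V.
Error = V_in − V_code = 0.60260093 − (0.60260772705) = −6.80 µV.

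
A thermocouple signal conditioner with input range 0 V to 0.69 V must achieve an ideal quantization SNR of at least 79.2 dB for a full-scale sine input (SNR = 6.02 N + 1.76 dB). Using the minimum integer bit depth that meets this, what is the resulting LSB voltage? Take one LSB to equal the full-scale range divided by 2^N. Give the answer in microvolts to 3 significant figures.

V_FS = 0.69 V.
Solving 6.02 N ≥ 79.2 − 1.76: N ≥ 12.864. Round up → N = 13.
LSB = 0.69 V ÷ 2^13 = 0.69/8192 V = 84.2 µV.

84.2 µV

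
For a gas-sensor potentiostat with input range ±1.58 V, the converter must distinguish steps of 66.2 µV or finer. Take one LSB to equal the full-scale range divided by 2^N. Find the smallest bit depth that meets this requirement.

Full-scale range = 1.58 V − (-1.58 V) = 3.16 V.
Need 2^N ≥ 3.16 V / 66.2 µV = 47730 → N_min = 16.

16 bits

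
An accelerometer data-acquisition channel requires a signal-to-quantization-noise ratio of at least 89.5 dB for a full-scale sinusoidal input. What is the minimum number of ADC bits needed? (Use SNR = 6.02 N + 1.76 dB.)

Solving 6.02 N ≥ 89.5 − 1.76: N ≥ 14.575. Round up → N = 15.

15 bits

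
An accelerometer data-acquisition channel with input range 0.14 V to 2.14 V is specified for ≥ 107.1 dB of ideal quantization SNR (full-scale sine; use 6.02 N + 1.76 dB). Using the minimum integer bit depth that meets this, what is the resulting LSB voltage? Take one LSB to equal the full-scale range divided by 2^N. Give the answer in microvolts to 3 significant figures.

Range = 2.14 − (0.14) = 2 V.
Solving 6.02 N ≥ 107.1 − 1.76: N ≥ 17.498. Round up → N = 18.
One LSB is 2 V / 262144 = 7.63 µV.

7.63 µV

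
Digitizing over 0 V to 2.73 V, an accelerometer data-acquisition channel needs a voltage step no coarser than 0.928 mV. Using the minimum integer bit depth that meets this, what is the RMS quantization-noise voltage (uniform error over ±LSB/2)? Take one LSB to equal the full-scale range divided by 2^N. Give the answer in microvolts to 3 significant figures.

Range is 2.73 V.
2.73 V / 0.928 mV = 2942. Since 2^11 = 2048 and 2^12 = 4096, N = 12.
LSB = 2.73 V ÷ 2^12 = 2.73/4096 V = 0.66650 mV.
V_rms = LSB/√12 = 192 µV.

192 µV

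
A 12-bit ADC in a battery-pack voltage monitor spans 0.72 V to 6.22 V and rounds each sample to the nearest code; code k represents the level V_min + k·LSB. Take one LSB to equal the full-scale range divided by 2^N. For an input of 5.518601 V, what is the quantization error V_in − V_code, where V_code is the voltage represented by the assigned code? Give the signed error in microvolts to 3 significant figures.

Span: 6.22 V − (0.72 V) = 5.5 V. LSB = 5.5 V / 2^12 ≈ 1.343 mV.
(5.518601 − (0.72)) / LSB = 4.798601 × 4096/5.5 = 3573.6490. Nearest integer: k = 3574.
V_code = V_min + k × range/2^12 = 0.72 + 3574 × 5.5/4096 = 5.519072266 V.
e = 5.518601 − (5.519072266) = −471 µV.

−471 µV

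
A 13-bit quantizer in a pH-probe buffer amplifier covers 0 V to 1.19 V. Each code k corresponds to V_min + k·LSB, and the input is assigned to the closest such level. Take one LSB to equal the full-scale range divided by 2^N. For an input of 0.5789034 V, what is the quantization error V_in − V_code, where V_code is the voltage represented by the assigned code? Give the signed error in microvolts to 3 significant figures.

+27.7 µV

V_FS = 1.19 V. LSB = 1.19 V / 2^13 ≈ 145.3 µV.
(V_in − V_min)/LSB = (0.5789034 − (0)) × 8192/1.19 = 3985.1905 → nearest code k = 3985.
V_code = V_min + k × range/2^13 = 0 + 3985 × 1.19/8192 = 0.5788757324 V.
V_in − V_code = 0.5789034 − (0.5788757324) = +27.7 µV.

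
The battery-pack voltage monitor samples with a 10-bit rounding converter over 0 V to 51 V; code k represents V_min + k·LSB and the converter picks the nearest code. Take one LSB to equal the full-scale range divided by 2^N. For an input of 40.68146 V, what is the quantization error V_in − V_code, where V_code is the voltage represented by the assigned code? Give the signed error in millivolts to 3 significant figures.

−8.97 mV

Full-scale range = 51 V. LSB = 51 V / 2^10 ≈ 49.80 mV.
(40.68146 − (0)) / LSB = 40.68146 × 1024/51 = 816.8199. Nearest integer: k = 817.
Reconstructed level: 0 + 817 × 51/1024 V = 40.69042969 V.
V_in − V_code = 40.68146 − (40.69042969) = −8.97 mV.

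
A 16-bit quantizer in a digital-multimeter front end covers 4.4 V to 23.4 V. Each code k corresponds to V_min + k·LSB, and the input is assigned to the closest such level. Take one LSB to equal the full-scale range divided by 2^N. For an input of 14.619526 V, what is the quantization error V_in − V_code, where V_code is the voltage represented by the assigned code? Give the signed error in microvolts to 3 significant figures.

Span: 23.4 V − (4.4 V) = 19 V. LSB = 19 V / 2^16 ≈ 289.9 µV.
Position in LSBs: (14.619526 − (4.4)) × 65536/19 = 35249.8345; rounding gives k = 35250.
V_code = V_min + k × range/2^16 = 4.4 + 35250 × 19/65536 = 14.619573975 V.
e = 14.619526 − (14.619573975) = −48.0 µV.

−48.0 µV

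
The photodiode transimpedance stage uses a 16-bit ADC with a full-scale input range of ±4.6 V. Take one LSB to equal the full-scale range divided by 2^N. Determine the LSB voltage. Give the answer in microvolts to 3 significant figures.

Full-scale range = 4.6 V − (-4.6 V) = 9.2 V.
Number of codes = 2^16 = 65536.
LSB = 9.2 V ÷ 2^16 = 9.2/65536 V = 140 µV.

140 µV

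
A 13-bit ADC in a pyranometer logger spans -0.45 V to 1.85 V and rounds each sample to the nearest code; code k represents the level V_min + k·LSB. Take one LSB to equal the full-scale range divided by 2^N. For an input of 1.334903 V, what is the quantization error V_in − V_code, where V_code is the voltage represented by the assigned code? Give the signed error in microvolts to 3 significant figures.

The full-scale span is 1.85 − (-0.45) = 2.3 V. LSB = 2.3 V / 2^13 ≈ 280.8 µV.
(V_in − V_min)/LSB = (1.334903 − (-0.45)) × 8192/2.3 = 6357.3589 → nearest code k = 6357.
V_code = -0.45 + (6357/8192) × 2.3 = 1.334802246 V.
e = 1.334903 − (1.334802246) = +101 µV.

+101 µV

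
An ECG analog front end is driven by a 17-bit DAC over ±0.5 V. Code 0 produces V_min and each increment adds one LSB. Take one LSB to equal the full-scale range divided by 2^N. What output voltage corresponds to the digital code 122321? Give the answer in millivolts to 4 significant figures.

Full-scale range = 0.5 V − (-0.5 V) = 1 V. LSB = 1 V / 2^17.
V_out = -0.5 + 122321 × (1/131072) V
      = -0.5 + 0.933235 = 0.433235 V.

433.2 mV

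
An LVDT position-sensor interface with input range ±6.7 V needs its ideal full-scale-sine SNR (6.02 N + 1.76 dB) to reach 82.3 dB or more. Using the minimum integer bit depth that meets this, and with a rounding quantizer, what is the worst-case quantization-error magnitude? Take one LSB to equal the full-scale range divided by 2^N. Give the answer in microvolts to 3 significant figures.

Full-scale range = 6.7 V − (-6.7 V) = 13.4 V.
6.02 N + 1.76 ≥ 82.3 gives N ≥ 13.379, so the minimum integer is 14.
One LSB is 13.4 V / 16384 = 0.81787 mV.
Max error for round-to-nearest is LSB/2 = 409 µV.

409 µV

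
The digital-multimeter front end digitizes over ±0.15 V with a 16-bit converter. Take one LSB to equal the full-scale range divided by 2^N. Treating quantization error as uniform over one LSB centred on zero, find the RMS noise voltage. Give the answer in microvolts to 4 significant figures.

1.321 µV

Full-scale range = 0.15 V − (-0.15 V) = 0.3 V.
LSB = 0.3 V ÷ 2^16 = 0.3/65536 V = 4.57764 µV.
For a uniform distribution on [−LSB/2, +LSB/2], V_rms = LSB/√12 = 4.57764 µV/3.4641 = 1.321 µV.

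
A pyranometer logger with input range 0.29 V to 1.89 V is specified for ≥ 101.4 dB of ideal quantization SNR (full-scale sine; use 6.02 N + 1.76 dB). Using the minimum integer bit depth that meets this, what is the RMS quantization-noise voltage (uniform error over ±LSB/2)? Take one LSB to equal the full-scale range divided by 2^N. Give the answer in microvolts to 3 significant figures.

3.52 µV

Full-scale range = 1.89 V − (0.29 V) = 1.6 V.
Solving 6.02 N ≥ 101.4 − 1.76: N ≥ 16.551. Round up → N = 17.
LSB = 1.6 V / 2^17 = 12.207 µV.
V_rms = LSB/√12 = 3.52 µV.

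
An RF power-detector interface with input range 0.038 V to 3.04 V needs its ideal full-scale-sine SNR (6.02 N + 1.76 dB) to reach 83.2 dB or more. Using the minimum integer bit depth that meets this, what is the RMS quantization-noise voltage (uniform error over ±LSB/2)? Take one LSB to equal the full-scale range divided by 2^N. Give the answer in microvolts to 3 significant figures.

52.9 µV

The full-scale span is 3.04 − (0.038) = 3.002 V.
Required N = ⌈(83.2 − 1.76)/6.02⌉ = ⌈13.528⌉ = 14.
LSB = 3.002 V ÷ 2^14 = 3.002/16384 V = 183.23 µV.
V_rms = LSB/√12 = 52.9 µV.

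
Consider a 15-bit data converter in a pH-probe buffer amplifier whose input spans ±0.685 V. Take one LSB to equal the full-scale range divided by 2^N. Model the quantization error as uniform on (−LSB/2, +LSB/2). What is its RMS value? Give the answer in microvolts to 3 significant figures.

Range = 0.685 − (-0.685) = 1.37 V.
Step size = 1.37/32768 V = 41.809 µV.
For a uniform distribution on [−LSB/2, +LSB/2], V_rms = LSB/√12 = 41.809 µV/3.4641 = 12.1 µV.

12.1 µV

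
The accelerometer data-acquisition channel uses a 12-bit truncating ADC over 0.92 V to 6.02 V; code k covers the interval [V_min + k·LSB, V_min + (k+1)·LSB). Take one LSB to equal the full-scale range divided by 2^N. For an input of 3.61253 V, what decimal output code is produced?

Full-scale range = 6.02 V − (0.92 V) = 5.1 V. LSB = 5.1 V / 2^12 ≈ 1.245 mV.
V_in − V_min = 3.61253 − (0.92) = 2.69253 V.
Divide by LSB: 2.69253 × 4096/5.1 = 2162.4712.
Truncating gives code 2162.

2162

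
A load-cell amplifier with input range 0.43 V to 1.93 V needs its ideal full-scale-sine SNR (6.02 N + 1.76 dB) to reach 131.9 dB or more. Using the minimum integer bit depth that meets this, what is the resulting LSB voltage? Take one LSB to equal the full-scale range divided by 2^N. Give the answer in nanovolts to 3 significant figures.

358 nV

Span: 1.93 V − (0.43 V) = 1.5 V.
Required N = ⌈(131.9 − 1.76)/6.02⌉ = ⌈21.618⌉ = 22.
One LSB is 1.5 V / 4194304 = 358 nV.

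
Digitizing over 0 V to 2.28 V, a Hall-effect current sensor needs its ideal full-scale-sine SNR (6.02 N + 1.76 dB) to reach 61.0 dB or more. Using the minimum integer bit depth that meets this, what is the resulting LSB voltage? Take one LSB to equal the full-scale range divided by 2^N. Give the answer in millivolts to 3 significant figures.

2.23 mV

Range is 2.28 V.
6.02 N + 1.76 ≥ 61.0 gives N ≥ 9.841, so the minimum integer is 10.
LSB = 2.28 V / 2^10 = 2.23 mV.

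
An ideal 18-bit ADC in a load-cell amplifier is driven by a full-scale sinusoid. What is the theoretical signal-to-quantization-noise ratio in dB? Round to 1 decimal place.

110.1 dB

For an ideal N-bit converter with full-scale sine input, SNR = 6.02 N + 1.76 dB. SNR = 6.02 × 18 + 1.76 = 108.36 + 1.76 = 110.12 dB.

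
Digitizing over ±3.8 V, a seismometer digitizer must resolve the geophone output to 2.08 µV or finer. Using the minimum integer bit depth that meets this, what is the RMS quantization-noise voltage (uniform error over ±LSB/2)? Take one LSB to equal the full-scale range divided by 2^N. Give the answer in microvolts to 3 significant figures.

The full-scale span is 3.8 − (-3.8) = 7.6 V.
Need 2^N ≥ 7.6 V / 2.08 µV = 3.654e6 → N_min = 22.
Step size = 7.6/4194304 V = 1.8120 µV.
RMS noise = LSB/√12 = 0.523 µV.

0.523 µV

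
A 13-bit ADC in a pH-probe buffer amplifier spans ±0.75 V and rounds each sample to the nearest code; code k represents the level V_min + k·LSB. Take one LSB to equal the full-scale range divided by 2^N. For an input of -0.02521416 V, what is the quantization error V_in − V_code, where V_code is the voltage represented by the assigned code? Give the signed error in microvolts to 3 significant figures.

Range = 0.75 − (-0.75) = 1.5 V. LSB = 1.5 V / 2^13 ≈ 183.1 µV.
Position in LSBs: (-0.02521416 − (-0.75)) × 8192/1.5 = 3958.2971; rounding gives k = 3958.
Reconstructed level: -0.75 + 3958 × 1.5/8192 V = -0.02526855469 V.
V_in − V_code = -0.02521416 − (-0.02526855469) = +54.4 µV.

+54.4 µV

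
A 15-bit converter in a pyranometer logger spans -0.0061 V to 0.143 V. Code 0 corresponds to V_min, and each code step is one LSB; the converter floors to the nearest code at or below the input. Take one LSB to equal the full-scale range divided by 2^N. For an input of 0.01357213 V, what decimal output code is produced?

Span: 0.143 V − (-0.0061 V) = 0.1491 V. LSB = 0.1491 V / 2^15 ≈ 4.550 µV.
(V_in − V_min) × 2^15/range = (0.01357213 − (-0.0061)) × 32768/0.1491 = 4323.383.
Floor → code = 4323.

4323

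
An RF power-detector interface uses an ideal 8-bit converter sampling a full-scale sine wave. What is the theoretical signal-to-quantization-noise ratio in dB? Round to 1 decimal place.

Ideal quantization SNR: 6.02 × 8 + 1.76 dB = 49.9 dB.

49.9 dB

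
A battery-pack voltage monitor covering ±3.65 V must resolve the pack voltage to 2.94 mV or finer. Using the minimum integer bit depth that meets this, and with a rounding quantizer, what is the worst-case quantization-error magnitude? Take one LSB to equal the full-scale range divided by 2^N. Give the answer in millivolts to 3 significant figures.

Full-scale range = 3.65 V − (-3.65 V) = 7.3 V.
Levels needed ≥ 7.3/2.94 mV = 2483. 2^12 = 4096 suffices, so N_min = 12.
One LSB is 7.3 V / 4096 = 1.7822 mV.
Max error for round-to-nearest is LSB/2 = 0.891 mV.

0.891 mV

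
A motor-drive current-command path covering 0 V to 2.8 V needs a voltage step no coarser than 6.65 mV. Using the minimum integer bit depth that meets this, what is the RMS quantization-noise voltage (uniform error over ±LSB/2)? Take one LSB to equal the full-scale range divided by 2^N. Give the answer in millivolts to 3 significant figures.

1.58 mV

Full-scale range = 2.8 V.
2.8 V / 6.65 mV = 421.1. Since 2^8 = 256 and 2^9 = 512, N = 9.
Step size = 2.8/512 V = 5.4688 mV.
RMS noise = LSB/√12 = 1.58 mV.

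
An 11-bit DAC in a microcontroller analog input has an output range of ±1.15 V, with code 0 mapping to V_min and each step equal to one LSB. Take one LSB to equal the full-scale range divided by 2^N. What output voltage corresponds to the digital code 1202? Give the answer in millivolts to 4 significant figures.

Range = 1.15 − (-1.15) = 2.3 V. LSB = 2.3 V / 2^11.
Output = V_min + (1202/2048) × range = -1.15 + 0.586914 × 2.3 V
      = -1.15 + 1.34990 = 0.199902 V.

199.9 mV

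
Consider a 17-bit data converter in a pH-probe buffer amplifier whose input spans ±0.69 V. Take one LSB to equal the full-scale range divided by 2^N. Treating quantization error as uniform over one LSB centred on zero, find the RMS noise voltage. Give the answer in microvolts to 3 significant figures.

Range = 0.69 − (-0.69) = 1.38 V.
LSB = 1.38 V / 2^17 = 10.529 µV.
σ_q = LSB/√12 = 10.529 µV/3.4641 = 3.04 µV.

3.04 µV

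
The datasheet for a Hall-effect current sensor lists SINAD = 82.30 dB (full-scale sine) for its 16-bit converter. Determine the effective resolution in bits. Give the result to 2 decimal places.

13.38 bits

ENOB = (SINAD − 1.76) / 6.02 = (82.30 − 1.76) / 6.02 = 80.54 / 6.02 = 13.3787.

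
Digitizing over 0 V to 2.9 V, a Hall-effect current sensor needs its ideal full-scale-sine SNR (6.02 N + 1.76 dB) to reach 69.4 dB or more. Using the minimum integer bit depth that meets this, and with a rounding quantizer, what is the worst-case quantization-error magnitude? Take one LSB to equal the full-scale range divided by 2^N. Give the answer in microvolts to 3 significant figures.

Full-scale range = 2.9 V.
N ≥ (69.4 − 1.76)/6.02 = 11.236 → N_min = 12.
Step size = 2.9/4096 V = 0.70801 mV.
Max error for round-to-nearest is LSB/2 = 354 µV.

354 µV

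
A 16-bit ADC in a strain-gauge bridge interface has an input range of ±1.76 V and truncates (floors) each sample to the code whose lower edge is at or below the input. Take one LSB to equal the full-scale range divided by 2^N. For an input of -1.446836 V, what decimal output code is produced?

5830

Range = 1.76 − (-1.76) = 3.52 V. LSB = 3.52 V / 2^16 ≈ 53.71 µV.
V_in − V_min = -1.446836 − (-1.76) = 0.313164 V.
Divide by LSB: 0.313164 × 65536/3.52 = 5830.5443.
Truncating gives code 5830.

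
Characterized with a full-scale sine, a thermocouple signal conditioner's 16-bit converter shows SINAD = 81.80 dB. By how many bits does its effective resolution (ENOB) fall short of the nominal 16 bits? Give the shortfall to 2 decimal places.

ENOB = (SINAD − 1.76)/6.02 = (81.80 − 1.76)/6.02 = 13.2957 bits.
16 − 13.2957 = 2.70 bits below nominal.

2.70 bits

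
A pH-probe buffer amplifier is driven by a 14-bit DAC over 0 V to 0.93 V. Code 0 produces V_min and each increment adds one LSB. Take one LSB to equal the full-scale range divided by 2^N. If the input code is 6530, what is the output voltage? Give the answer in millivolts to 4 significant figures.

Range is 0.93 V. LSB = 0.93 V / 2^14.
V_out = 0 + 6530 × (0.93/16384) V
      = 0 V + 0.370660 V = 0.370660 V.

370.7 mV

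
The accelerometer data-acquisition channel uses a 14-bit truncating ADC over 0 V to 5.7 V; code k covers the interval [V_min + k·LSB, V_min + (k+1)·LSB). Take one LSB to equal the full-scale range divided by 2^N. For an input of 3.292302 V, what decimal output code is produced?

9463

Span = 5.7 V. LSB = 5.7 V / 2^14 ≈ 347.9 µV.
code = ⌊(V_in − V_min)/LSB⌋ = ⌊(V_in − V_min) × 2^14 / range⌋
     = ⌊(3.292302 − (0)) × 16384 / 5.7⌋ = ⌊3.292302 × 16384/5.7⌋
     = ⌊9463.347⌋ = 9463.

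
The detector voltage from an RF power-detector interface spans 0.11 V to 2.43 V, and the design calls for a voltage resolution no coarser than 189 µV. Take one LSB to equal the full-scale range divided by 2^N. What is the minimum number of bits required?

14 bits

Span: 2.43 V − (0.11 V) = 2.32 V.
2.32 V / 189 µV = 12280. Since 2^13 = 8192 and 2^14 = 16384, N = 14.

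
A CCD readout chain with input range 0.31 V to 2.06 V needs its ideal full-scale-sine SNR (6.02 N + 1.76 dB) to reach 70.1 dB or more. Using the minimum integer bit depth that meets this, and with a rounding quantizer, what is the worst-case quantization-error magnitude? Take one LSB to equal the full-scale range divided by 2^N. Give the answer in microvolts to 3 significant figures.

Range = 2.06 − (0.31) = 1.75 V.
Required N = ⌈(70.1 − 1.76)/6.02⌉ = ⌈11.352⌉ = 12.
LSB = 1.75 V ÷ 2^12 = 1.75/4096 V = 427.25 µV.
Half an LSB is 214 µV.

214 µV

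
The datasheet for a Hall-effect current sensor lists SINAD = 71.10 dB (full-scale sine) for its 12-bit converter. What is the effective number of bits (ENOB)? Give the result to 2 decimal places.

(71.10 − 1.76) / 6.02 = 69.34/6.02 = 11.5183 effective bits.

11.52 bits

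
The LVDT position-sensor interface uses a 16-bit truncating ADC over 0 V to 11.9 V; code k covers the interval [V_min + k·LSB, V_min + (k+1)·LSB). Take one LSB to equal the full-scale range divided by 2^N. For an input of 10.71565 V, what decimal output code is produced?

59013

V_FS = 11.9 V. LSB = 11.9 V / 2^16 ≈ 181.6 µV.
(V_in − V_min) × 2^16/range = (10.71565 − (0)) × 65536/11.9 = 59013.516.
Floor → code = 59013.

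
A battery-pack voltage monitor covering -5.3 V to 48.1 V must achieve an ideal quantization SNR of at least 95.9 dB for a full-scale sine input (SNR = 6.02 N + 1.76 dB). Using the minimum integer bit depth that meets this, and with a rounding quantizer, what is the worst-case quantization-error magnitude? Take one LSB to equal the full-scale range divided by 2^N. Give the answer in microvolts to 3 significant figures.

Range = 48.1 − (-5.3) = 53.4 V.
6.02 N + 1.76 ≥ 95.9 gives N ≥ 15.638, so the minimum integer is 16.
LSB = 53.4 V ÷ 2^16 = 53.4/65536 V = 0.81482 mV.
Half an LSB is 407 µV.

407 µV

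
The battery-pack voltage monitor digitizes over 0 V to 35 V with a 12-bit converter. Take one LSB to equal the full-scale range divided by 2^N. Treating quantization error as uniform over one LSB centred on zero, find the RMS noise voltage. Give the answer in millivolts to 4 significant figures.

2.467 mV

Range is 35 V.
Step size = 35/4096 V = 8.54492 mV.
σ_q = LSB/√12 = 8.54492 mV/3.4641 = 2.467 mV.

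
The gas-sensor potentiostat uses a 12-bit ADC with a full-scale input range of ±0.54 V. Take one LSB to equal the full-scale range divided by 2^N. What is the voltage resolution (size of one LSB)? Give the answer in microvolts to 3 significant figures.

The full-scale span is 0.54 − (-0.54) = 1.08 V.
There are 2^12 = 4096 steps.
Step size = 1.08/4096 V = 264 µV.

264 µV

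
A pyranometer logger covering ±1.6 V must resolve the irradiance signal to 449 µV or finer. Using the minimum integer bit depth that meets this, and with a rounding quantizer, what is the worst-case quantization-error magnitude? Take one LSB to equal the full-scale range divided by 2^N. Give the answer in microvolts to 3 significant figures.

Range = 1.6 − (-1.6) = 3.2 V.
3.2 V / 449 µV = 7127. Since 2^12 = 4096 and 2^13 = 8192, N = 13.
One LSB is 3.2 V / 8192 = 390.63 µV.
|e|_max = LSB/2 = 195 µV.

195 µV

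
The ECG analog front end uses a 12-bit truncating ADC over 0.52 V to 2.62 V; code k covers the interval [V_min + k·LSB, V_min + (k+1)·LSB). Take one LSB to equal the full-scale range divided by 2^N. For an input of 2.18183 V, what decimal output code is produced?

3241

Full-scale range = 2.62 V − (0.52 V) = 2.1 V. LSB = 2.1 V / 2^12 ≈ 0.5127 mV.
V_in − V_min = 2.18183 − (0.52) = 1.66183 V.
Divide by LSB: 1.66183 × 4096/2.1 = 3241.3598.
Truncating gives code 3241.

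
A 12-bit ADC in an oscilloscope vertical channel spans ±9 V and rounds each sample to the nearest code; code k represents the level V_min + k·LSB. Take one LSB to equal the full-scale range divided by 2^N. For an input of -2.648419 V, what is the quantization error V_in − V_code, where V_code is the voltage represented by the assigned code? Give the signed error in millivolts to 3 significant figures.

The full-scale span is 9 − (-9) = 18 V. LSB = 18 V / 2^12 ≈ 4.395 mV.
Position in LSBs: (-2.648419 − (-9)) × 4096/18 = 1445.3375; rounding gives k = 1445.
V_code = V_min + k × range/2^12 = -9 + 1445 × 18/4096 = -2.649902344 V.
V_in − V_code = -2.648419 − (-2.649902344) = +1.48 mV.

+1.48 mV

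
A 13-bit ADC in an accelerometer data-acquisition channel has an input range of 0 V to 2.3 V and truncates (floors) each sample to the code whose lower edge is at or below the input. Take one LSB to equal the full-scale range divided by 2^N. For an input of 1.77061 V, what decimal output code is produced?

6306

V_FS = 2.3 V. LSB = 2.3 V / 2^13 ≈ 280.8 µV.
code = ⌊(V_in − V_min)/LSB⌋ = ⌊(V_in − V_min) × 2^13 / range⌋
     = ⌊(1.77061 − (0)) × 8192 / 2.3⌋ = ⌊1.77061 × 8192/2.3⌋
     = ⌊6306.451⌋ = 6306.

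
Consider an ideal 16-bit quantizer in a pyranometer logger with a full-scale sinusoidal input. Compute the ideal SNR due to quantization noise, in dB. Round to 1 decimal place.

Ideal quantization SNR: 6.02 × 16 + 1.76 dB = 98.1 dB.

98.1 dB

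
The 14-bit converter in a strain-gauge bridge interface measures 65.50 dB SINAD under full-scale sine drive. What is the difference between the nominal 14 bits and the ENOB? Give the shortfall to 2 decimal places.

3.41 bits

Effective bits = (65.50 − 1.76)/6.02 = 10.5880.
Lost resolution: 14 − 10.5880 = 3.4120 bits.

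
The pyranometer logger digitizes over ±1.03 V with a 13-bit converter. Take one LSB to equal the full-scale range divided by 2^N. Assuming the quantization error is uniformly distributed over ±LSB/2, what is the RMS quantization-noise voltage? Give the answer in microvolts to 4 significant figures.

72.59 µV

Range = 1.03 − (-1.03) = 2.06 V.
LSB = 2.06 V / 2^13 = 251.465 µV.
RMS of a uniform error over width LSB is LSB/√12 = 72.59 µV.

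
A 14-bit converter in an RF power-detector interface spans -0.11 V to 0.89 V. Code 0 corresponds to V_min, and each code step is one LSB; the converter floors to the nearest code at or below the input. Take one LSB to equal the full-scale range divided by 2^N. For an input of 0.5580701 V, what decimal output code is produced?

10945

Range = 0.89 − (-0.11) = 1 V. LSB = 1 V / 2^14 ≈ 61.04 µV.
V_in − V_min = 0.5580701 − (-0.11) = 0.6680701 V.
Divide by LSB: 0.6680701 × 16384/1 = 10945.6605.
Truncating gives code 10945.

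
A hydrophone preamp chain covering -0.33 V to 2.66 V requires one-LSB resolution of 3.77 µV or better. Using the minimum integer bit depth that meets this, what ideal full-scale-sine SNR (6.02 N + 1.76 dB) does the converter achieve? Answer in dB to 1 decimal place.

122.2 dB

Full-scale range = 2.66 V − (-0.33 V) = 2.99 V.
Required number of levels: 2.99/3.77 µV = 793100; smallest N with 2^N ≥ that is 20.
Ideal SNR at N = 20: 6.02·20 + 1.76 = 122.2 dB.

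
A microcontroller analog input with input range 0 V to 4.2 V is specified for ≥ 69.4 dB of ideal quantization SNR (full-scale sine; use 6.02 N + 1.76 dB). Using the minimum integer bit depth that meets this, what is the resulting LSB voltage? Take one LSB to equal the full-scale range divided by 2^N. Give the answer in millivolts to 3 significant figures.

1.03 mV

Span = 4.2 V.
Required N = ⌈(69.4 − 1.76)/6.02⌉ = ⌈11.236⌉ = 12.
LSB = 4.2 V / 2^12 = 1.03 mV.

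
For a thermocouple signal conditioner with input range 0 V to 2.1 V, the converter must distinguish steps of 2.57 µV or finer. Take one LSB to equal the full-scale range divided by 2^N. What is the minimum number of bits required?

20 bits

V_FS = 2.1 V.
Levels needed ≥ 2.1/2.57 µV = 817100. 2^20 = 1048576 suffices, so N_min = 20.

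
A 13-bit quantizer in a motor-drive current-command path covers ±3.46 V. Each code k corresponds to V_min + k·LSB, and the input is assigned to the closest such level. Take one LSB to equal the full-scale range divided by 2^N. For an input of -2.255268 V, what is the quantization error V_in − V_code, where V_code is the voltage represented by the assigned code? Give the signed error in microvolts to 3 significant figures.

+152 µV

The full-scale span is 3.46 − (-3.46) = 6.92 V. LSB = 6.92 V / 2^13 ≈ 0.8447 mV.
(-2.255268 − (-3.46)) / LSB = 1.204732 × 8192/6.92 = 1426.1798. Nearest integer: k = 1426.
V_code = -3.46 + (1426/8192) × 6.92 = -2.255419922 V.
Error = V_in − V_code = -2.255268 − (-2.255419922) = +152 µV.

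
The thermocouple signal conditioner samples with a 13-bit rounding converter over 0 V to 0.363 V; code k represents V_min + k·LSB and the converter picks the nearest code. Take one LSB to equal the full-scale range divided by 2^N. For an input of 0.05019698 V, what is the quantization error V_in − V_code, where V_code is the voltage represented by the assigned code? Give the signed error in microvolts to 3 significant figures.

Span = 0.363 V. LSB = 0.363 V / 2^13 ≈ 44.31 µV.
(V_in − V_min)/LSB = (0.05019698 − (0)) × 8192/0.363 = 1132.8200 → nearest code k = 1133.
Reconstructed level: 0 + 1133 × 0.363/8192 V = 0.05020495605 V.
Error = V_in − V_code = 0.05019698 − (0.05020495605) = −7.98 µV.

−7.98 µV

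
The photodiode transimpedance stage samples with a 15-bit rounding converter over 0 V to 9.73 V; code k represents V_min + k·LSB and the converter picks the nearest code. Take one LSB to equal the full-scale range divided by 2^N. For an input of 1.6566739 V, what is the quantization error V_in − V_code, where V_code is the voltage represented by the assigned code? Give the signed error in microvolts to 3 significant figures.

Span = 9.73 V. LSB = 9.73 V / 2^15 ≈ 296.9 µV.
(1.6566739 − (0)) / LSB = 1.6566739 × 32768/9.73 = 5579.2282. Nearest integer: k = 5579.
V_code = V_min + k × range/2^15 = 0 + 5579 × 9.73/32768 = 1.6566061401 V.
V_in − V_code = 1.6566739 − (1.6566061401) = +67.8 µV.

+67.8 µV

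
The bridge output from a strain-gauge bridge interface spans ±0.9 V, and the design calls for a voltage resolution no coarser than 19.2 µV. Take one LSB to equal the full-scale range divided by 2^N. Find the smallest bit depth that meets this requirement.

17 bits

Full-scale range = 0.9 V − (-0.9 V) = 1.8 V.
Levels needed ≥ 1.8/19.2 µV = 93750. 2^17 = 131072 suffices, so N_min = 17.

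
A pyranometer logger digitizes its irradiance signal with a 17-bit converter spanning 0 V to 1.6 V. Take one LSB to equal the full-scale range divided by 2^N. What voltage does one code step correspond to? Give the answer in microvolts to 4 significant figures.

Span = 1.6 V.
Number of codes = 2^17 = 131072.
Step size = 1.6/131072 V = 12.21 µV.

12.21 µV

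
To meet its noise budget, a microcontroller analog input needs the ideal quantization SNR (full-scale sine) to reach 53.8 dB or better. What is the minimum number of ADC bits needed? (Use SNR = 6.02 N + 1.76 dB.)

9 bits

Solving 6.02 N ≥ 53.8 − 1.76: N ≥ 8.645. Round up → N = 9.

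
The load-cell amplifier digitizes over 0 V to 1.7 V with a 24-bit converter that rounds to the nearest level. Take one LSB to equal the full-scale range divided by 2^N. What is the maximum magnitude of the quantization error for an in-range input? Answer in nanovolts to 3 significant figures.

Full-scale range = 1.7 V.
One LSB is 1.7 V / 16777216 = 101.33 nV.
Worst-case error for round-to-nearest is half an LSB: 50.7 nV.

50.7 nV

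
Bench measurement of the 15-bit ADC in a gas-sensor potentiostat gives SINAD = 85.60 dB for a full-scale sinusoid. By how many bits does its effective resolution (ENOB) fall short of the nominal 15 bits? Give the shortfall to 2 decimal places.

N_eff = (85.60 − 1.76)/6.02 = 13.9269 bits.
Shortfall = 15 − 13.9269 = 1.0731 bits.

1.07 bits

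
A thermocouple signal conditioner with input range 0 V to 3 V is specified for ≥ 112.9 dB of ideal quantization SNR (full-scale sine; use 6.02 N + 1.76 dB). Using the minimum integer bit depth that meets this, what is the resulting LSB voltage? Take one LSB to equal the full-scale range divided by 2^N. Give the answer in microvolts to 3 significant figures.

5.72 µV

Span = 3 V.
6.02 N + 1.76 ≥ 112.9 gives N ≥ 18.462, so the minimum integer is 19.
LSB = 3 V / 2^19 = 5.72 µV.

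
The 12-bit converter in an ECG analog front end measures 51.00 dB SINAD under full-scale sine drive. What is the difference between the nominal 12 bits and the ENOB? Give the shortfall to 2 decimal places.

N_eff = (51.00 − 1.76)/6.02 = 8.1794 bits.
12 − 8.1794 = 3.82 bits below nominal.

3.82 bits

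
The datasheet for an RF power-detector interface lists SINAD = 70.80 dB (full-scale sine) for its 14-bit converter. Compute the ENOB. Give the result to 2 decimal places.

11.47 bits

ENOB = (70.80 − 1.76)/6.02 = 11.4684 bits.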